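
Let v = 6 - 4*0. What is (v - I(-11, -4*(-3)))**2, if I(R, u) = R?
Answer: 289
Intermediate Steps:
v = 6 (v = 6 + 0 = 6)
(v - I(-11, -4*(-3)))**2 = (6 - 1*(-11))**2 = (6 + 11)**2 = 17**2 = 289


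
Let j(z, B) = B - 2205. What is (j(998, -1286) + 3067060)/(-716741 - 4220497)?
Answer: -3063569/4937238 ≈ -0.62050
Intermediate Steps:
j(z, B) = -2205 + B
(j(998, -1286) + 3067060)/(-716741 - 4220497) = ((-2205 - 1286) + 3067060)/(-716741 - 4220497) = (-3491 + 3067060)/(-4937238) = 3063569*(-1/4937238) = -3063569/4937238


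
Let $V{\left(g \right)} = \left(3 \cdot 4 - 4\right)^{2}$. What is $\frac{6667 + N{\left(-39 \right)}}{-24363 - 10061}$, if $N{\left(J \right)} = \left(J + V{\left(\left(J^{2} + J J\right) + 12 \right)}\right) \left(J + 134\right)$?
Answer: $- \frac{4521}{17212} \approx -0.26267$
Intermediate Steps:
$V{\left(g \right)} = 64$ ($V{\left(g \right)} = \left(12 - 4\right)^{2} = 8^{2} = 64$)
$N{\left(J \right)} = \left(64 + J\right) \left(134 + J\right)$ ($N{\left(J \right)} = \left(J + 64\right) \left(J + 134\right) = \left(64 + J\right) \left(134 + J\right)$)
$\frac{6667 + N{\left(-39 \right)}}{-24363 - 10061} = \frac{6667 + \left(8576 + \left(-39\right)^{2} + 198 \left(-39\right)\right)}{-24363 - 10061} = \frac{6667 + \left(8576 + 1521 - 7722\right)}{-34424} = \left(6667 + 2375\right) \left(- \frac{1}{34424}\right) = 9042 \left(- \frac{1}{34424}\right) = - \frac{4521}{17212}$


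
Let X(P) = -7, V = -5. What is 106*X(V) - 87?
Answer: -829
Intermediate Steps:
106*X(V) - 87 = 106*(-7) - 87 = -742 - 87 = -829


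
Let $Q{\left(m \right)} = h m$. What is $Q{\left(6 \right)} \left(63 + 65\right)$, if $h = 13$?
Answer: $9984$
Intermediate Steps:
$Q{\left(m \right)} = 13 m$
$Q{\left(6 \right)} \left(63 + 65\right) = 13 \cdot 6 \left(63 + 65\right) = 78 \cdot 128 = 9984$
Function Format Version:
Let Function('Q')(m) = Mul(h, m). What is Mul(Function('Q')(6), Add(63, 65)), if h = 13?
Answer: 9984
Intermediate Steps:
Function('Q')(m) = Mul(13, m)
Mul(Function('Q')(6), Add(63, 65)) = Mul(Mul(13, 6), Add(63, 65)) = Mul(78, 128) = 9984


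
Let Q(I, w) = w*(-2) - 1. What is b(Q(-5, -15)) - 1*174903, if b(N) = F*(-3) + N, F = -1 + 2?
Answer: -174877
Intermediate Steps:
F = 1
Q(I, w) = -1 - 2*w (Q(I, w) = -2*w - 1 = -1 - 2*w)
b(N) = -3 + N (b(N) = 1*(-3) + N = -3 + N)
b(Q(-5, -15)) - 1*174903 = (-3 + (-1 - 2*(-15))) - 1*174903 = (-3 + (-1 + 30)) - 174903 = (-3 + 29) - 174903 = 26 - 174903 = -174877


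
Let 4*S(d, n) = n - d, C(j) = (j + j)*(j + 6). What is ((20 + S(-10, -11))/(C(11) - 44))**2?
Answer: 6241/1742400 ≈ 0.0035818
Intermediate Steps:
C(j) = 2*j*(6 + j) (C(j) = (2*j)*(6 + j) = 2*j*(6 + j))
S(d, n) = -d/4 + n/4 (S(d, n) = (n - d)/4 = -d/4 + n/4)
((20 + S(-10, -11))/(C(11) - 44))**2 = ((20 + (-1/4*(-10) + (1/4)*(-11)))/(2*11*(6 + 11) - 44))**2 = ((20 + (5/2 - 11/4))/(2*11*17 - 44))**2 = ((20 - 1/4)/(374 - 44))**2 = ((79/4)/330)**2 = ((79/4)*(1/330))**2 = (79/1320)**2 = 6241/1742400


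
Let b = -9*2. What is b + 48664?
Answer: 48646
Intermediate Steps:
b = -18
b + 48664 = -18 + 48664 = 48646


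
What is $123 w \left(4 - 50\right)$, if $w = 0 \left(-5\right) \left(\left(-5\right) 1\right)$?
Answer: $0$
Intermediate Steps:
$w = 0$ ($w = 0 \left(-5\right) = 0$)
$123 w \left(4 - 50\right) = 123 \cdot 0 \left(4 - 50\right) = 0 \left(-46\right) = 0$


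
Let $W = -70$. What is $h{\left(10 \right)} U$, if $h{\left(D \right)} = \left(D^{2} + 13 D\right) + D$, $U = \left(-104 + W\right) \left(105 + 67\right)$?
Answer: $-7182720$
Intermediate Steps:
$U = -29928$ ($U = \left(-104 - 70\right) \left(105 + 67\right) = \left(-174\right) 172 = -29928$)
$h{\left(D \right)} = D^{2} + 14 D$
$h{\left(10 \right)} U = 10 \left(14 + 10\right) \left(-29928\right) = 10 \cdot 24 \left(-29928\right) = 240 \left(-29928\right) = -7182720$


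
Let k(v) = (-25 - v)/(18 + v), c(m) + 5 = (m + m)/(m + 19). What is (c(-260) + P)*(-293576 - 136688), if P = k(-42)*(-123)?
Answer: -8739576151/241 ≈ -3.6264e+7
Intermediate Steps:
c(m) = -5 + 2*m/(19 + m) (c(m) = -5 + (m + m)/(m + 19) = -5 + (2*m)/(19 + m) = -5 + 2*m/(19 + m))
k(v) = (-25 - v)/(18 + v)
P = 697/8 (P = ((-25 - 1*(-42))/(18 - 42))*(-123) = ((-25 + 42)/(-24))*(-123) = -1/24*17*(-123) = -17/24*(-123) = 697/8 ≈ 87.125)
(c(-260) + P)*(-293576 - 136688) = ((-95 - 3*(-260))/(19 - 260) + 697/8)*(-293576 - 136688) = ((-95 + 780)/(-241) + 697/8)*(-430264) = (-1/241*685 + 697/8)*(-430264) = (-685/241 + 697/8)*(-430264) = (162497/1928)*(-430264) = -8739576151/241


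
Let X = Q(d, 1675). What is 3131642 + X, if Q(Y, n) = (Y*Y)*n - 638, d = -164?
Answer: 48181804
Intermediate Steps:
Q(Y, n) = -638 + n*Y² (Q(Y, n) = Y²*n - 638 = n*Y² - 638 = -638 + n*Y²)
X = 45050162 (X = -638 + 1675*(-164)² = -638 + 1675*26896 = -638 + 45050800 = 45050162)
3131642 + X = 3131642 + 45050162 = 48181804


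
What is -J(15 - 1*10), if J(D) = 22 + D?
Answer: -27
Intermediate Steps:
-J(15 - 1*10) = -(22 + (15 - 1*10)) = -(22 + (15 - 10)) = -(22 + 5) = -1*27 = -27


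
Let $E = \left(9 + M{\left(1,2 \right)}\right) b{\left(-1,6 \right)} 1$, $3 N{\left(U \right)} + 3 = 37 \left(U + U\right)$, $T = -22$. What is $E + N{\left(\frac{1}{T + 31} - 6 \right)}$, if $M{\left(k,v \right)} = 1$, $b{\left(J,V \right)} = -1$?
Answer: $- \frac{4219}{27} \approx -156.26$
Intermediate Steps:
$N{\left(U \right)} = -1 + \frac{74 U}{3}$ ($N{\left(U \right)} = -1 + \frac{37 \left(U + U\right)}{3} = -1 + \frac{37 \cdot 2 U}{3} = -1 + \frac{74 U}{3}$)
$E = -10$ ($E = \left(9 + 1\right) \left(-1\right) 1 = 10 \left(-1\right) 1 = \left(-10\right) 1 = -10$)
$E + N{\left(\frac{1}{T + 31} - 6 \right)} = -10 + \left(-1 + \frac{74 \left(\frac{1}{-22 + 31} - 6\right)}{3}\right) = -10 + \left(-1 + \frac{74 \left(\frac{1}{9} - 6\right)}{3}\right) = -10 + \left(-1 + \frac{74}{3} \left(- \frac{53}{9}\right)\right) = -10 - \frac{3949}{27} = - \frac{4219}{27}$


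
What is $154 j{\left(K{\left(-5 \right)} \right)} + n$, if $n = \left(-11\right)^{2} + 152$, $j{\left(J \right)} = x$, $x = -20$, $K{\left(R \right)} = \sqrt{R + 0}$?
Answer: $-2807$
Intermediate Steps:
$K{\left(R \right)} = \sqrt{R}$
$j{\left(J \right)} = -20$
$n = 273$ ($n = 121 + 152 = 273$)
$154 j{\left(K{\left(-5 \right)} \right)} + n = 154 \left(-20\right) + 273 = -3080 + 273 = -2807$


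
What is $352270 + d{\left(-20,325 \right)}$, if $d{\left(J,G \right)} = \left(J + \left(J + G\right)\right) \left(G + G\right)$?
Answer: $537520$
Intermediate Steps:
$d{\left(J,G \right)} = 2 G \left(G + 2 J\right)$ ($d{\left(J,G \right)} = \left(J + \left(G + J\right)\right) 2 G = \left(G + 2 J\right) 2 G = 2 G \left(G + 2 J\right)$)
$352270 + d{\left(-20,325 \right)} = 352270 + 2 \cdot 325 \left(325 + 2 \left(-20\right)\right) = 352270 + 2 \cdot 325 \left(325 - 40\right) = 352270 + 2 \cdot 325 \cdot 285 = 352270 + 185250 = 537520$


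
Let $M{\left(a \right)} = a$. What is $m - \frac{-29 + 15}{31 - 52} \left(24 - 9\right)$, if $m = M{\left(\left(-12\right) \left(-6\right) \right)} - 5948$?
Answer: $-5886$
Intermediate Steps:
$m = -5876$ ($m = \left(-12\right) \left(-6\right) - 5948 = 72 - 5948 = -5876$)
$m - \frac{-29 + 15}{31 - 52} \left(24 - 9\right) = -5876 - \frac{-29 + 15}{31 - 52} \left(24 - 9\right) = -5876 - - \frac{14}{-21} \cdot 15 = -5876 - \left(-14\right) \left(- \frac{1}{21}\right) 15 = -5876 - \frac{2}{3} \cdot 15 = -5876 - 10 = -5886$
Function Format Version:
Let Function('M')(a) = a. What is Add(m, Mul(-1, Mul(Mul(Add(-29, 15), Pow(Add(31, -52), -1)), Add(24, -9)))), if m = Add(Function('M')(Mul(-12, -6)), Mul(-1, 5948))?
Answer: -5886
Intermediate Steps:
m = -5876 (m = Add(Mul(-12, -6), Mul(-1, 5948)) = Add(72, -5948) = -5876)
Add(m, Mul(-1, Mul(Mul(Add(-29, 15), Pow(Add(31, -52), -1)), Add(24, -9)))) = Add(-5876, Mul(-1, Mul(Mul(Add(-29, 15), Pow(Add(31, -52), -1)), Add(24, -9)))) = Add(-5876, Mul(-1, Mul(Mul(-14, Pow(-21, -1)), 15))) = Add(-5876, Mul(-1, Mul(Mul(-14, Rational(-1, 21)), 15))) = Add(-5876, Mul(-1, Mul(Rational(2, 3), 15))) = Add(-5876, Mul(-1, 10)) = Add(-5876, -10) = -5886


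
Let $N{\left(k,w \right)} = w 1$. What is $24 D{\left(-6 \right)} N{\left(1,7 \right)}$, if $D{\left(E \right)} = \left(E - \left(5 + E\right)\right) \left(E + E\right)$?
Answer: $10080$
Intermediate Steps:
$N{\left(k,w \right)} = w$
$D{\left(E \right)} = - 10 E$ ($D{\left(E \right)} = - 5 \cdot 2 E = - 10 E$)
$24 D{\left(-6 \right)} N{\left(1,7 \right)} = 24 \left(\left(-10\right) \left(-6\right)\right) 7 = 24 \cdot 60 \cdot 7 = 1440 \cdot 7 = 10080$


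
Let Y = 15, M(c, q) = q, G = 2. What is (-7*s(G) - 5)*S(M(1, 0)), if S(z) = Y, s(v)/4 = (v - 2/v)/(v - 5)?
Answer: 65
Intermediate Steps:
s(v) = 4*(v - 2/v)/(-5 + v) (s(v) = 4*((v - 2/v)/(v - 5)) = 4*((v - 2/v)/(-5 + v)) = 4*(v - 2/v)/(-5 + v))
S(z) = 15
(-7*s(G) - 5)*S(M(1, 0)) = (-28*(-2 + 2²)/(2*(-5 + 2)) - 5)*15 = (-28*(-2 + 4)/(2*(-3)) - 5)*15 = (-28*(-1)*2/(2*3) - 5)*15 = (-7*(-4/3) - 5)*15 = (28/3 - 5)*15 = (13/3)*15 = 65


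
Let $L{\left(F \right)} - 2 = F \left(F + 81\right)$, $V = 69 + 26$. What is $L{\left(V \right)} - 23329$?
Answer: $-6607$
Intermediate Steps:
$V = 95$
$L{\left(F \right)} = 2 + F \left(81 + F\right)$ ($L{\left(F \right)} = 2 + F \left(F + 81\right) = 2 + F \left(81 + F\right)$)
$L{\left(V \right)} - 23329 = \left(2 + 95^{2} + 81 \cdot 95\right) - 23329 = \left(2 + 9025 + 7695\right) - 23329 = 16722 - 23329 = -6607$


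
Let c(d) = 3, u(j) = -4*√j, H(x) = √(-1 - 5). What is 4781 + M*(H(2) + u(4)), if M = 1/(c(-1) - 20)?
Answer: 81285/17 - I*√6/17 ≈ 4781.5 - 0.14409*I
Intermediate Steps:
H(x) = I*√6 (H(x) = √(-6) = I*√6)
M = -1/17 (M = 1/(3 - 20) = 1/(-17) = -1/17 ≈ -0.058824)
4781 + M*(H(2) + u(4)) = 4781 - (I*√6 - 4*√4)/17 = 4781 - (I*√6 - 4*2)/17 = 4781 - (I*√6 - 8)/17 = 4781 - (-8 + I*√6)/17 = 4781 + (8/17 - I*√6/17) = 81285/17 - I*√6/17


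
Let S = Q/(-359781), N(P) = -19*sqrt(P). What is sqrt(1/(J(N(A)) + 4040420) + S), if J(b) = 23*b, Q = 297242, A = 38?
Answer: sqrt(-432090563175792879 + 46733664488874*sqrt(38))/(359781*sqrt(4040420 - 437*sqrt(38))) ≈ 0.90894*I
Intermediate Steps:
S = -297242/359781 (S = 297242/(-359781) = 297242*(-1/359781) = -297242/359781 ≈ -0.82617)
sqrt(1/(J(N(A)) + 4040420) + S) = sqrt(1/(23*(-19*sqrt(38)) + 4040420) - 297242/359781) = sqrt(1/(-437*sqrt(38) + 4040420) - 297242/359781) = sqrt(1/(4040420 - 437*sqrt(38)) - 297242/359781) = sqrt(-297242/359781 + 1/(4040420 - 437*sqrt(38)))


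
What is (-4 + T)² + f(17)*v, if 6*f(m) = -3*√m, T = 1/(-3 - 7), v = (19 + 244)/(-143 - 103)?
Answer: 1681/100 + 263*√17/492 ≈ 19.014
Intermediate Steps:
v = -263/246 (v = 263/(-246) = 263*(-1/246) = -263/246 ≈ -1.0691)
T = -⅒ (T = 1/(-10) = -⅒ ≈ -0.10000)
f(m) = -√m/2 (f(m) = (-3*√m)/6 = -√m/2)
(-4 + T)² + f(17)*v = (-4 - ⅒)² - √17/2*(-263/246) = (-41/10)² + 263*√17/492 = 1681/100 + 263*√17/492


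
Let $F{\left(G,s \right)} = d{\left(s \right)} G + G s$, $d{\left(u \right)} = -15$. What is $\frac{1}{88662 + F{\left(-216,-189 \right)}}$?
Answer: $\frac{1}{132726} \approx 7.5343 \cdot 10^{-6}$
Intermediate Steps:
$F{\left(G,s \right)} = - 15 G + G s$
$\frac{1}{88662 + F{\left(-216,-189 \right)}} = \frac{1}{88662 - 216 \left(-15 - 189\right)} = \frac{1}{88662 - -44064} = \frac{1}{88662 + 44064} = \frac{1}{132726}$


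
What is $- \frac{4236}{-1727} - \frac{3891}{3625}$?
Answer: $\frac{8635743}{6260375} \approx 1.3794$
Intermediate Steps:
$- \frac{4236}{-1727} - \frac{3891}{3625} = \left(-4236\right) \left(- \frac{1}{1727}\right) - \frac{3891}{3625} = \frac{4236}{1727} - \frac{3891}{3625} = \frac{8635743}{6260375}$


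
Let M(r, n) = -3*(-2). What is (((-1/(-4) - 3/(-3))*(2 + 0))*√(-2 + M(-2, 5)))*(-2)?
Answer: -10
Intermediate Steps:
M(r, n) = 6
(((-1/(-4) - 3/(-3))*(2 + 0))*√(-2 + M(-2, 5)))*(-2) = (((-1/(-4) - 3/(-3))*(2 + 0))*√(-2 + 6))*(-2) = (((-1*(-¼) - 3*(-⅓))*2)*√4)*(-2) = (((¼ + 1)*2)*2)*(-2) = (((5/4)*2)*2)*(-2) = ((5/2)*2)*(-2) = 5*(-2) = -10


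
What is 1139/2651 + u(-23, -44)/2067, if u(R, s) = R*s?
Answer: 5037125/5479617 ≈ 0.91925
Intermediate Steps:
1139/2651 + u(-23, -44)/2067 = 1139/2651 - 23*(-44)/2067 = 1139*(1/2651) + 1012*(1/2067) = 1139/2651 + 1012/2067 = 5037125/5479617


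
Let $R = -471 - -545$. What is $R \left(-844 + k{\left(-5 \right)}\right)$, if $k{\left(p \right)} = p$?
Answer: $-62826$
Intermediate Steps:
$R = 74$ ($R = -471 + 545 = 74$)
$R \left(-844 + k{\left(-5 \right)}\right) = 74 \left(-844 - 5\right) = 74 \left(-849\right) = -62826$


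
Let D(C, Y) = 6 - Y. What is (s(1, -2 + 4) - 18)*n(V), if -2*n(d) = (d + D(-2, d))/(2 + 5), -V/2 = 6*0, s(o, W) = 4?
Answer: 6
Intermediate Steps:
V = 0 (V = -12*0 = -2*0 = 0)
n(d) = -3/7 (n(d) = -(d + (6 - d))/(2*(2 + 5)) = -3/7)
(s(1, -2 + 4) - 18)*n(V) = (4 - 18)*(-3/7) = -14*(-3/7) = 6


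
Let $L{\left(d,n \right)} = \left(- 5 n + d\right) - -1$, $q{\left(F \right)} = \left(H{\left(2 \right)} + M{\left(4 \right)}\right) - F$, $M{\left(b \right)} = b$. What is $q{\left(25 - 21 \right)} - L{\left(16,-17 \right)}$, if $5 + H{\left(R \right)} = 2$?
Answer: $-105$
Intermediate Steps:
$H{\left(R \right)} = -3$ ($H{\left(R \right)} = -5 + 2 = -3$)
$q{\left(F \right)} = 1 - F$ ($q{\left(F \right)} = \left(-3 + 4\right) - F = 1 - F$)
$L{\left(d,n \right)} = 1 + d - 5 n$ ($L{\left(d,n \right)} = \left(d - 5 n\right) + 1 = 1 + d - 5 n$)
$q{\left(25 - 21 \right)} - L{\left(16,-17 \right)} = \left(1 - \left(25 - 21\right)\right) - \left(1 + 16 - -85\right) = \left(1 - 4\right) - \left(1 + 16 + 85\right) = \left(1 - 4\right) - 102 = -3 - 102 = -105$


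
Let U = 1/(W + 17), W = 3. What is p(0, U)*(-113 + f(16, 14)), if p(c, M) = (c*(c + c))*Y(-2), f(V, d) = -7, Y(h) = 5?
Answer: 0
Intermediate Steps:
U = 1/20 (U = 1/(3 + 17) = 1/20 ≈ 0.050000)
p(c, M) = 10*c**2 (p(c, M) = (c*(c + c))*5 = (c*(2*c))*5 = (2*c**2)*5 = 10*c**2)
p(0, U)*(-113 + f(16, 14)) = (10*0**2)*(-113 - 7) = (10*0)*(-120) = 0*(-120) = 0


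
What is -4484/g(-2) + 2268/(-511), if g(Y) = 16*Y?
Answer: 79241/584 ≈ 135.69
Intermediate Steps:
-4484/g(-2) + 2268/(-511) = -4484/(16*(-2)) + 2268/(-511) = -4484/(-32) + 2268*(-1/511) = -4484*(-1/32) - 324/73 = 1121/8 - 324/73 = 79241/584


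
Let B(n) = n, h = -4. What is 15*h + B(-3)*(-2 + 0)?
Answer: -54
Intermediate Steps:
15*h + B(-3)*(-2 + 0) = 15*(-4) - 3*(-2 + 0) = -60 - 3*(-2) = -60 + 6 = -54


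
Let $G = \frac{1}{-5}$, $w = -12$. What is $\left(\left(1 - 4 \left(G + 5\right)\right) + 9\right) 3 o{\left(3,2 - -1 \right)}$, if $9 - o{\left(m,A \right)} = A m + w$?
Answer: $- \frac{1656}{5} \approx -331.2$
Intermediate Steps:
$G = - \frac{1}{5} \approx -0.2$
$o{\left(m,A \right)} = 21 - A m$ ($o{\left(m,A \right)} = 9 - \left(A m - 12\right) = 9 - \left(-12 + A m\right) = 21 - A m$)
$\left(\left(1 - 4 \left(G + 5\right)\right) + 9\right) 3 o{\left(3,2 - -1 \right)} = \left(\left(1 - 4 \left(- \frac{1}{5} + 5\right)\right) + 9\right) 3 \left(21 - \left(2 - -1\right) 3\right) = \left(\left(1 - \frac{96}{5}\right) + 9\right) 3 \left(21 - \left(2 + 1\right) 3\right) = \left(\left(1 - \frac{96}{5}\right) + 9\right) 3 \left(21 - 3 \cdot 3\right) = \left(- \frac{91}{5} + 9\right) 3 \left(21 - 9\right) = \left(- \frac{46}{5}\right) 3 \cdot 12 = \left(- \frac{138}{5}\right) 12 = - \frac{1656}{5}$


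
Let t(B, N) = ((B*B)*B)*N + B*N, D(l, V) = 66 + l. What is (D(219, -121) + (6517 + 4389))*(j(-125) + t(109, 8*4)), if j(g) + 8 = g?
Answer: 463802971053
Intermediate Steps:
j(g) = -8 + g
t(B, N) = B*N + N*B³ (t(B, N) = (B²*B)*N + B*N = B³*N + B*N = N*B³ + B*N = B*N + N*B³)
(D(219, -121) + (6517 + 4389))*(j(-125) + t(109, 8*4)) = ((66 + 219) + (6517 + 4389))*((-8 - 125) + 109*(8*4)*(1 + 109²)) = (285 + 10906)*(-133 + 109*32*(1 + 11881)) = 11191*(-133 + 109*32*11882) = 11191*(-133 + 41444416) = 11191*41444283 = 463802971053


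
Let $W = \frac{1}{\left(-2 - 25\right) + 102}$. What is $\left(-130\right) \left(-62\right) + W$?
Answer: $\frac{604501}{75} \approx 8060.0$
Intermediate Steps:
$W = \frac{1}{75}$ ($W = \frac{1}{-27 + 102} = \frac{1}{75} \approx 0.013333$)
$\left(-130\right) \left(-62\right) + W = \left(-130\right) \left(-62\right) + \frac{1}{75} = 8060 + \frac{1}{75} = \frac{604501}{75}$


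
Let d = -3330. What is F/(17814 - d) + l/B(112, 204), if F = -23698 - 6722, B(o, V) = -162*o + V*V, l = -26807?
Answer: -53367727/20678832 ≈ -2.5808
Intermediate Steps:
B(o, V) = V**2 - 162*o (B(o, V) = -162*o + V**2 = V**2 - 162*o)
F = -30420
F/(17814 - d) + l/B(112, 204) = -30420/(17814 - 1*(-3330)) - 26807/(204**2 - 162*112) = -30420/(17814 + 3330) - 26807/(41616 - 18144) = -30420/21144 - 26807/23472 = -30420*1/21144 - 26807*1/23472 = -2535/1762 - 26807/23472 = -53367727/20678832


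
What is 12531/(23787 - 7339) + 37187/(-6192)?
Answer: -33378739/6365376 ≈ -5.2438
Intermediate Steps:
12531/(23787 - 7339) + 37187/(-6192) = 12531/16448 + 37187*(-1/6192) = 12531*(1/16448) - 37187/6192 = 12531/16448 - 37187/6192 = -33378739/6365376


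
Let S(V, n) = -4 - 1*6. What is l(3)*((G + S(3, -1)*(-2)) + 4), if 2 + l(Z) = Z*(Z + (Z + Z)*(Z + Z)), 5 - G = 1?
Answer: 3220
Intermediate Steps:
G = 4 (G = 5 - 1*1 = 5 - 1 = 4)
S(V, n) = -10 (S(V, n) = -4 - 6 = -10)
l(Z) = -2 + Z*(Z + 4*Z²) (l(Z) = -2 + Z*(Z + (Z + Z)*(Z + Z)) = -2 + Z*(Z + (2*Z)*(2*Z)) = -2 + Z*(Z + 4*Z²))
l(3)*((G + S(3, -1)*(-2)) + 4) = (-2 + 3² + 4*3³)*((4 - 10*(-2)) + 4) = (-2 + 9 + 4*27)*((4 + 20) + 4) = (-2 + 9 + 108)*(24 + 4) = 115*28 = 3220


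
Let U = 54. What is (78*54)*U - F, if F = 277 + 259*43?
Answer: 216034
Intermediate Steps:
F = 11414 (F = 277 + 11137 = 11414)
(78*54)*U - F = (78*54)*54 - 1*11414 = 4212*54 - 11414 = 227448 - 11414 = 216034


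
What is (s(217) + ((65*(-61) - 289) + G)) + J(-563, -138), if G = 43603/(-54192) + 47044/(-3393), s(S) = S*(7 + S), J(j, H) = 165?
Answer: 2727721678079/61291152 ≈ 44504.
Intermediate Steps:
G = -899117809/61291152 (G = 43603*(-1/54192) + 47044*(-1/3393) = -43603/54192 - 47044/3393 = -899117809/61291152 ≈ -14.670)
(s(217) + ((65*(-61) - 289) + G)) + J(-563, -138) = (217*(7 + 217) + ((65*(-61) - 289) - 899117809/61291152)) + 165 = (217*224 + ((-3965 - 289) - 899117809/61291152)) + 165 = (48608 + (-4254 - 899117809/61291152)) + 165 = (48608 - 261631678417/61291152) + 165 = 2717608637999/61291152 + 165 = 2727721678079/61291152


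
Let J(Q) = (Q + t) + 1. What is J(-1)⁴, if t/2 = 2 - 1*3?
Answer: 16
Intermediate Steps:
t = -2 (t = 2*(2 - 1*3) = 2*(2 - 3) = 2*(-1) = -2)
J(Q) = -1 + Q (J(Q) = (Q - 2) + 1 = (-2 + Q) + 1 = -1 + Q)
J(-1)⁴ = (-1 - 1)⁴ = (-2)⁴ = 16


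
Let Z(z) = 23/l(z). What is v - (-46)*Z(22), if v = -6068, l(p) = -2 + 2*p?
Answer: -126899/21 ≈ -6042.8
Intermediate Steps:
Z(z) = 23/(-2 + 2*z)
v - (-46)*Z(22) = -6068 - (-46)*23/(2*(-1 + 22)) = -6068 - (-46)*(23/2)/21 = -6068 - (-46)*(23/2)*(1/21) = -6068 - (-46)*23/42 = -6068 - 1*(-529/21) = -6068 + 529/21 = -126899/21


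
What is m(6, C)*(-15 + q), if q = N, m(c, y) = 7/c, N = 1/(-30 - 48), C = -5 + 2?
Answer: -8197/468 ≈ -17.515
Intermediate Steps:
C = -3
N = -1/78 (N = 1/(-78) = -1/78 ≈ -0.012821)
q = -1/78 ≈ -0.012821
m(6, C)*(-15 + q) = (7/6)*(-15 - 1/78) = (7*(⅙))*(-1171/78) = (7/6)*(-1171/78) = -8197/468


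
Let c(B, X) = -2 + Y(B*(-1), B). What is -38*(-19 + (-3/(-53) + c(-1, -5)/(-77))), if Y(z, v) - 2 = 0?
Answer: 38152/53 ≈ 719.85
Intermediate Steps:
Y(z, v) = 2 (Y(z, v) = 2 + 0 = 2)
c(B, X) = 0 (c(B, X) = -2 + 2 = 0)
-38*(-19 + (-3/(-53) + c(-1, -5)/(-77))) = -38*(-19 + (-3/(-53) + 0/(-77))) = -38*(-19 + (-3*(-1/53) + 0*(-1/77))) = -38*(-19 + (3/53 + 0)) = -38*(-19 + 3/53) = -38*(-1004/53) = 38152/53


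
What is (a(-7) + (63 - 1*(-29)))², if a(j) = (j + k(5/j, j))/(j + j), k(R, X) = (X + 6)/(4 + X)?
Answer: 3771364/441 ≈ 8551.8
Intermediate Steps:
k(R, X) = (6 + X)/(4 + X)
a(j) = (j + (6 + j)/(4 + j))/(2*j) (a(j) = (j + (6 + j)/(4 + j))/(j + j) = (j + (6 + j)/(4 + j))/((2*j)) = (j + (6 + j)/(4 + j))*(1/(2*j)) = (j + (6 + j)/(4 + j))/(2*j))
(a(-7) + (63 - 1*(-29)))² = ((½)*(6 - 7 - 7*(4 - 7))/(-7*(4 - 7)) + (63 - 1*(-29)))² = ((½)*(-⅐)*(6 - 7 - 7*(-3))/(-3) + (63 + 29))² = ((½)*(-⅐)*(-⅓)*(6 - 7 + 21) + 92)² = ((½)*(-⅐)*(-⅓)*20 + 92)² = (10/21 + 92)² = (1942/21)² = 3771364/441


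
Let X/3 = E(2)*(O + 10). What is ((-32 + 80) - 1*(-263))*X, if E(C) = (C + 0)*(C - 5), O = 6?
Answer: -89568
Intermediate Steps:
E(C) = C*(-5 + C)
X = -288 (X = 3*((2*(-5 + 2))*(6 + 10)) = 3*((2*(-3))*16) = 3*(-6*16) = 3*(-96) = -288)
((-32 + 80) - 1*(-263))*X = ((-32 + 80) - 1*(-263))*(-288) = (48 + 263)*(-288) = 311*(-288) = -89568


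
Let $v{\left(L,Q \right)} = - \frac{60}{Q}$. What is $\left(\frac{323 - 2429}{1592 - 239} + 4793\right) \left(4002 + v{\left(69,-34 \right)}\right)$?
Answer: $\frac{147082288224}{7667} \approx 1.9184 \cdot 10^{7}$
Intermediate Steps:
$\left(\frac{323 - 2429}{1592 - 239} + 4793\right) \left(4002 + v{\left(69,-34 \right)}\right) = \left(\frac{323 - 2429}{1592 - 239} + 4793\right) \left(4002 - \frac{60}{-34}\right) = \left(- \frac{2106}{1353} + 4793\right) \left(4002 - - \frac{30}{17}\right) = \left(\left(-2106\right) \frac{1}{1353} + 4793\right) \left(4002 + \frac{30}{17}\right) = \left(- \frac{702}{451} + 4793\right) \frac{68064}{17} = \frac{2160941}{451} \cdot \frac{68064}{17} = \frac{147082288224}{7667}$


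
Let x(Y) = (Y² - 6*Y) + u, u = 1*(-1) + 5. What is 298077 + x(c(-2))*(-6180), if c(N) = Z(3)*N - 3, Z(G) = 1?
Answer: -66543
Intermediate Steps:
u = 4 (u = -1 + 5 = 4)
c(N) = -3 + N (c(N) = 1*N - 3 = N - 3 = -3 + N)
x(Y) = 4 + Y² - 6*Y (x(Y) = (Y² - 6*Y) + 4 = 4 + Y² - 6*Y)
298077 + x(c(-2))*(-6180) = 298077 + (4 + (-3 - 2)² - 6*(-3 - 2))*(-6180) = 298077 + (4 + (-5)² - 6*(-5))*(-6180) = 298077 + (4 + 25 + 30)*(-6180) = 298077 + 59*(-6180) = 298077 - 364620 = -66543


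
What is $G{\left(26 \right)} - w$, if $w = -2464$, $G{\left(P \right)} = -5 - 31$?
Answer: $2428$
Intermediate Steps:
$G{\left(P \right)} = -36$ ($G{\left(P \right)} = -5 - 31 = -36$)
$G{\left(26 \right)} - w = -36 - -2464 = -36 + 2464 = 2428$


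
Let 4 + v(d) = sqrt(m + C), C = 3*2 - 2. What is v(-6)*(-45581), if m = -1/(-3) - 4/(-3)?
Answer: 182324 - 45581*sqrt(51)/3 ≈ 73820.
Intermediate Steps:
C = 4 (C = 6 - 2 = 4)
m = 5/3 (m = -1*(-1/3) - 4*(-1/3) = 1/3 + 4/3 = 5/3 ≈ 1.6667)
v(d) = -4 + sqrt(51)/3 (v(d) = -4 + sqrt(5/3 + 4) = -4 + sqrt(17/3) = -4 + sqrt(51)/3)
v(-6)*(-45581) = (-4 + sqrt(51)/3)*(-45581) = 182324 - 45581*sqrt(51)/3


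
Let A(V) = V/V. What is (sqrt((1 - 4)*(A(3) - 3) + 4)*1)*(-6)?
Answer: -6*sqrt(10) ≈ -18.974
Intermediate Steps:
A(V) = 1
(sqrt((1 - 4)*(A(3) - 3) + 4)*1)*(-6) = (sqrt((1 - 4)*(1 - 3) + 4)*1)*(-6) = (sqrt(-3*(-2) + 4)*1)*(-6) = (sqrt(6 + 4)*1)*(-6) = (sqrt(10)*1)*(-6) = sqrt(10)*(-6) = -6*sqrt(10)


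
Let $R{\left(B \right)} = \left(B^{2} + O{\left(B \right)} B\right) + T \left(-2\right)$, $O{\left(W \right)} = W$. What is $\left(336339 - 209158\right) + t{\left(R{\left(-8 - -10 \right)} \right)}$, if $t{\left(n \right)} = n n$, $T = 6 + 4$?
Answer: $127325$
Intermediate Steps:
$T = 10$
$R{\left(B \right)} = -20 + 2 B^{2}$ ($R{\left(B \right)} = \left(B^{2} + B B\right) + 10 \left(-2\right) = \left(B^{2} + B^{2}\right) - 20 = 2 B^{2} - 20 = -20 + 2 B^{2}$)
$t{\left(n \right)} = n^{2}$
$\left(336339 - 209158\right) + t{\left(R{\left(-8 - -10 \right)} \right)} = \left(336339 - 209158\right) + \left(-20 + 2 \left(-8 - -10\right)^{2}\right)^{2} = 127181 + \left(-20 + 2 \left(-8 + 10\right)^{2}\right)^{2} = 127181 + \left(-20 + 2 \cdot 2^{2}\right)^{2} = 127181 + \left(-20 + 2 \cdot 4\right)^{2} = 127181 + \left(-20 + 8\right)^{2} = 127181 + \left(-12\right)^{2} = 127181 + 144 = 127325$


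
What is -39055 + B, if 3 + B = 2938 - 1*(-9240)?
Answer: -26880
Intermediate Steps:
B = 12175 (B = -3 + (2938 - 1*(-9240)) = -3 + (2938 + 9240) = -3 + 12178 = 12175)
-39055 + B = -39055 + 12175 = -26880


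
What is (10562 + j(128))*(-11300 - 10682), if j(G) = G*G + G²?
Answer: -952480060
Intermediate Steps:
j(G) = 2*G² (j(G) = G² + G² = 2*G²)
(10562 + j(128))*(-11300 - 10682) = (10562 + 2*128²)*(-11300 - 10682) = (10562 + 2*16384)*(-21982) = (10562 + 32768)*(-21982) = 43330*(-21982) = -952480060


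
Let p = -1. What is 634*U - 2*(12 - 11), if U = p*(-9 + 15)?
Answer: -3806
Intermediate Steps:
U = -6 (U = -(-9 + 15) = -1*6 = -6)
634*U - 2*(12 - 11) = 634*(-6) - 2*(12 - 11) = -3804 - 2*1 = -3804 - 2 = -3806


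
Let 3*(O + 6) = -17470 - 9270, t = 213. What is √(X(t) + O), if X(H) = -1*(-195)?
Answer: I*√78519/3 ≈ 93.404*I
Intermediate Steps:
X(H) = 195
O = -26758/3 (O = -6 + (-17470 - 9270)/3 = -6 + (⅓)*(-26740) = -6 - 26740/3 = -26758/3 ≈ -8919.3)
√(X(t) + O) = √(195 - 26758/3) = √(-26173/3) = I*√78519/3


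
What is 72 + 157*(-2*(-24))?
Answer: 7608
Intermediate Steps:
72 + 157*(-2*(-24)) = 72 + 157*48 = 72 + 7536 = 7608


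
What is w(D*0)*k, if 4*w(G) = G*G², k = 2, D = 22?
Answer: 0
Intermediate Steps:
w(G) = G³/4 (w(G) = (G*G²)/4 = G³/4)
w(D*0)*k = ((22*0)³/4)*2 = ((¼)*0³)*2 = ((¼)*0)*2 = 0*2 = 0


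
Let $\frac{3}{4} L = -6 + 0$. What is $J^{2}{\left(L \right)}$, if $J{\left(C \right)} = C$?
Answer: $64$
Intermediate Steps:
$L = -8$ ($L = \frac{4 \left(-6 + 0\right)}{3} = \frac{4}{3} \left(-6\right) = -8$)
$J^{2}{\left(L \right)} = \left(-8\right)^{2} = 64$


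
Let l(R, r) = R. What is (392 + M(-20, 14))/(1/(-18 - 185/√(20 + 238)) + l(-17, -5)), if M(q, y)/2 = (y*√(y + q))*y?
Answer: -330802136/14425217 - 72520*√258/14425217 - 330802136*I*√6/14425217 - 435120*I*√43/14425217 ≈ -23.013 - 56.37*I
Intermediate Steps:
M(q, y) = 2*y²*√(q + y) (M(q, y) = 2*((y*√(y + q))*y) = 2*((y*√(q + y))*y) = 2*(y²*√(q + y)) = 2*y²*√(q + y))
(392 + M(-20, 14))/(1/(-18 - 185/√(20 + 238)) + l(-17, -5)) = (392 + 2*14²*√(-20 + 14))/(1/(-18 - 185/√(20 + 238)) - 17) = (392 + 2*196*√(-6))/(1/(-18 - 185*√258/258) - 17) = (392 + 2*196*(I*√6))/(1/(-18 - 185*√258/258) - 17) = (392 + 392*I*√6)/(1/(-18 - 185*√258/258) - 17) = (392 + 392*I*√6)/(-17 + 1/(-18 - 185*√258/258))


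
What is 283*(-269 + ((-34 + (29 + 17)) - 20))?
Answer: -78391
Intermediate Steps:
283*(-269 + ((-34 + (29 + 17)) - 20)) = 283*(-269 + ((-34 + 46) - 20)) = 283*(-269 + (12 - 20)) = 283*(-269 - 8) = 283*(-277) = -78391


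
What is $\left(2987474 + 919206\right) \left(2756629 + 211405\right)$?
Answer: $11595159067120$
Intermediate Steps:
$\left(2987474 + 919206\right) \left(2756629 + 211405\right) = 3906680 \cdot 2968034 = 11595159067120$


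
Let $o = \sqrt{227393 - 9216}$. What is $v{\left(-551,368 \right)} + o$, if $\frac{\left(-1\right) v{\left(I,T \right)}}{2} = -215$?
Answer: $430 + \sqrt{218177} \approx 897.09$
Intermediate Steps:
$o = \sqrt{218177} \approx 467.09$
$v{\left(I,T \right)} = 430$ ($v{\left(I,T \right)} = \left(-2\right) \left(-215\right) = 430$)
$v{\left(-551,368 \right)} + o = 430 + \sqrt{218177}$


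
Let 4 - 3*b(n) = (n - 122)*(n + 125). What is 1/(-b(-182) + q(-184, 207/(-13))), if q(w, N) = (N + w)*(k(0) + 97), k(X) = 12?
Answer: -39/624661 ≈ -6.2434e-5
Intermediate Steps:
b(n) = 4/3 - (-122 + n)*(125 + n)/3 (b(n) = 4/3 - (n - 122)*(n + 125)/3 = 4/3 - (-122 + n)*(125 + n)/3)
q(w, N) = 109*N + 109*w (q(w, N) = (N + w)*(12 + 97) = (N + w)*109 = 109*N + 109*w)
1/(-b(-182) + q(-184, 207/(-13))) = 1/(-(15254/3 - 1*(-182) - 1/3*(-182)**2) + (109*(207/(-13)) + 109*(-184))) = 1/(-(15254/3 + 182 - 1/3*33124) + (109*(207*(-1/13)) - 20056)) = 1/(-(15254/3 + 182 - 33124/3) + (109*(-207/13) - 20056)) = 1/(-1*(-17324/3) + (-22563/13 - 20056)) = 1/(17324/3 - 283291/13) = 1/(-624661/39) = -39/624661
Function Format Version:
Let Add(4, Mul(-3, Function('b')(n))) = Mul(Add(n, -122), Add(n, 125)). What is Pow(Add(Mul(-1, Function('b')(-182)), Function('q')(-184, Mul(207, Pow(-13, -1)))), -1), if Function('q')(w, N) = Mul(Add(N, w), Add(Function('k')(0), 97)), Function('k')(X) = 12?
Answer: Rational(-39, 624661) ≈ -6.2434e-5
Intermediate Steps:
Function('b')(n) = Add(Rational(4, 3), Mul(Rational(-1, 3), Add(-122, n), Add(125, n))) (Function('b')(n) = Add(Rational(4, 3), Mul(Rational(-1, 3), Mul(Add(n, -122), Add(n, 125)))) = Add(Rational(4, 3), Mul(Rational(-1, 3), Mul(Add(-122, n), Add(125, n)))) = Add(Rational(4, 3), Mul(Rational(-1, 3), Add(-122, n), Add(125, n))))
Function('q')(w, N) = Add(Mul(109, N), Mul(109, w)) (Function('q')(w, N) = Mul(Add(N, w), Add(12, 97)) = Mul(Add(N, w), 109) = Add(Mul(109, N), Mul(109, w)))
Pow(Add(Mul(-1, Function('b')(-182)), Function('q')(-184, Mul(207, Pow(-13, -1)))), -1) = Pow(Add(Mul(-1, Add(Rational(15254, 3), Mul(-1, -182), Mul(Rational(-1, 3), Pow(-182, 2)))), Add(Mul(109, Mul(207, Pow(-13, -1))), Mul(109, -184))), -1) = Pow(Add(Mul(-1, Add(Rational(15254, 3), 182, Mul(Rational(-1, 3), 33124))), Add(Mul(109, Mul(207, Rational(-1, 13))), -20056)), -1) = Pow(Add(Mul(-1, Add(Rational(15254, 3), 182, Rational(-33124, 3))), Add(Mul(109, Rational(-207, 13)), -20056)), -1) = Pow(Add(Mul(-1, Rational(-17324, 3)), Add(Rational(-22563, 13), -20056)), -1) = Pow(Add(Rational(17324, 3), Rational(-283291, 13)), -1) = Pow(Rational(-624661, 39), -1) = Rational(-39, 624661)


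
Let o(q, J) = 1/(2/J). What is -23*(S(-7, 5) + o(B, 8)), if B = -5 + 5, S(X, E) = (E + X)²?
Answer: -184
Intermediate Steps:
B = 0
o(q, J) = J/2
-23*(S(-7, 5) + o(B, 8)) = -23*((5 - 7)² + (½)*8) = -23*((-2)² + 4) = -23*(4 + 4) = -23*8 = -184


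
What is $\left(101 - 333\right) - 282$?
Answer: $-514$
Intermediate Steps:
$\left(101 - 333\right) - 282 = -232 - 282 = -514$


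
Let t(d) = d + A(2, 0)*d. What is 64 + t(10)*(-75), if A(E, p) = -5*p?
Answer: -686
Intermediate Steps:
t(d) = d (t(d) = d + (-5*0)*d = d + 0*d = d + 0 = d)
64 + t(10)*(-75) = 64 + 10*(-75) = 64 - 750 = -686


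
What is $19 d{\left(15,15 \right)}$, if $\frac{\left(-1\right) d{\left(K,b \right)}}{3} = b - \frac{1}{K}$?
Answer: $- \frac{4256}{5} \approx -851.2$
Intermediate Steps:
$d{\left(K,b \right)} = - 3 b + \frac{3}{K}$ ($d{\left(K,b \right)} = - 3 \left(b - \frac{1}{K}\right) = - 3 b + \frac{3}{K}$)
$19 d{\left(15,15 \right)} = 19 \left(\left(-3\right) 15 + \frac{3}{15}\right) = 19 \left(-45 + 3 \cdot \frac{1}{15}\right) = 19 \left(-45 + \frac{1}{5}\right) = 19 \left(- \frac{224}{5}\right) = - \frac{4256}{5}$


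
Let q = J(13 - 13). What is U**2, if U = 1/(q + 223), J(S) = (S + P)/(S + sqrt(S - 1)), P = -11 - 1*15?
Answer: 49053/2540664025 - 11596*I/2540664025 ≈ 1.9307e-5 - 4.5642e-6*I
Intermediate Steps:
P = -26 (P = -11 - 15 = -26)
J(S) = (-26 + S)/(S + sqrt(-1 + S)) (J(S) = (S - 26)/(S + sqrt(S - 1)) = (-26 + S)/(S + sqrt(-1 + S)))
q = 26*I (q = (-26 + (13 - 13))/((13 - 13) + sqrt(-1 + (13 - 13))) = (-26 + 0)/(0 + sqrt(-1 + 0)) = -26/(0 + sqrt(-1)) = -26/(0 + I) = -26/I = -I*(-26) = 26*I ≈ 26.0*I)
U = (223 - 26*I)/50405 (U = 1/(26*I + 223) = 1/(223 + 26*I) = (223 - 26*I)/50405 ≈ 0.0044242 - 0.00051582*I)
U**2 = (223/50405 - 26*I/50405)**2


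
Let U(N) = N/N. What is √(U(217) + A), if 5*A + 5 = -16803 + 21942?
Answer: 3*√2855/5 ≈ 32.059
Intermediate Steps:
U(N) = 1
A = 5134/5 (A = -1 + (-16803 + 21942)/5 = -1 + (⅕)*5139 = -1 + 5139/5 = 5134/5 ≈ 1026.8)
√(U(217) + A) = √(1 + 5134/5) = √(5139/5) = 3*√2855/5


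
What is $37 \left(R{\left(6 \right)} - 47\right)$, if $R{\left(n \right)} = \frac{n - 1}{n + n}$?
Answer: $- \frac{20683}{12} \approx -1723.6$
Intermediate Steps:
$R{\left(n \right)} = \frac{-1 + n}{2 n}$
$37 \left(R{\left(6 \right)} - 47\right) = 37 \left(\frac{-1 + 6}{2 \cdot 6} - 47\right) = 37 \left(\frac{1}{2} \cdot \frac{1}{6} \cdot 5 - 47\right) = 37 \left(\frac{5}{12} - 47\right) = 37 \left(- \frac{559}{12}\right) = - \frac{20683}{12}$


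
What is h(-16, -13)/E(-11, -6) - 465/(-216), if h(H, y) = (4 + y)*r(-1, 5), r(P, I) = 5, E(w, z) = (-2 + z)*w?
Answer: 325/198 ≈ 1.6414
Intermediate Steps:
E(w, z) = w*(-2 + z)
h(H, y) = 20 + 5*y (h(H, y) = (4 + y)*5 = 20 + 5*y)
h(-16, -13)/E(-11, -6) - 465/(-216) = (20 + 5*(-13))/((-11*(-2 - 6))) - 465/(-216) = (20 - 65)/((-11*(-8))) - 465*(-1/216) = -45/88 + 155/72 = 325/198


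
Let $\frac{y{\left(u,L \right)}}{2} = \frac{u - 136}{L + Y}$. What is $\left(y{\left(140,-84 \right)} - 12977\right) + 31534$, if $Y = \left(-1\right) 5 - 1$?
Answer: $\frac{835061}{45} \approx 18557.0$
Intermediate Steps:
$Y = -6$ ($Y = -5 - 1 = -6$)
$y{\left(u,L \right)} = \frac{2 \left(-136 + u\right)}{-6 + L}$ ($y{\left(u,L \right)} = 2 \frac{u - 136}{L - 6} = 2 \frac{u - 136}{-6 + L} = 2 \frac{-136 + u}{-6 + L} = \frac{2 \left(-136 + u\right)}{-6 + L}$)
$\left(y{\left(140,-84 \right)} - 12977\right) + 31534 = \left(\frac{2 \left(-136 + 140\right)}{-6 - 84} - 12977\right) + 31534 = \left(2 \frac{1}{-90} \cdot 4 - 12977\right) + 31534 = \left(2 \left(- \frac{1}{90}\right) 4 - 12977\right) + 31534 = \left(- \frac{4}{45} - 12977\right) + 31534 = - \frac{583969}{45} + 31534 = \frac{835061}{45}$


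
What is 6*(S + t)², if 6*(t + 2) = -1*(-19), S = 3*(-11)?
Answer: 36481/6 ≈ 6080.2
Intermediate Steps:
S = -33
t = 7/6 (t = -2 + (-1*(-19))/6 = -2 + (⅙)*19 = -2 + 19/6 = 7/6 ≈ 1.1667)
6*(S + t)² = 6*(-33 + 7/6)² = 6*(-191/6)² = 6*(36481/36) = 36481/6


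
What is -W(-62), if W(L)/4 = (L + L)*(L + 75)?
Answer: 6448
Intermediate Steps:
W(L) = 8*L*(75 + L) (W(L) = 4*((L + L)*(L + 75)) = 4*((2*L)*(75 + L)) = 4*(2*L*(75 + L)) = 8*L*(75 + L))
-W(-62) = -8*(-62)*(75 - 62) = -8*(-62)*13 = -1*(-6448) = 6448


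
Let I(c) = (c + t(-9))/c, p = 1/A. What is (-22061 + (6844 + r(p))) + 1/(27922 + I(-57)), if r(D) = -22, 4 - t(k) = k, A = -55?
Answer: -24254361865/1591598 ≈ -15239.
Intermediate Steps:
t(k) = 4 - k
p = -1/55 (p = 1/(-55) = -1/55 ≈ -0.018182)
I(c) = (13 + c)/c (I(c) = (c + (4 - 1*(-9)))/c = (c + (4 + 9))/c = (c + 13)/c = (13 + c)/c)
(-22061 + (6844 + r(p))) + 1/(27922 + I(-57)) = (-22061 + (6844 - 22)) + 1/(27922 + (13 - 57)/(-57)) = (-22061 + 6822) + 1/(27922 - 1/57*(-44)) = -15239 + 1/(27922 + 44/57) = -15239 + 1/(1591598/57) = -15239 + 57/1591598 = -24254361865/1591598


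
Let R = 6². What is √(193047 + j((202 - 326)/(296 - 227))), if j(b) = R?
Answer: √193083 ≈ 439.41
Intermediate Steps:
R = 36
j(b) = 36
√(193047 + j((202 - 326)/(296 - 227))) = √(193047 + 36) = √193083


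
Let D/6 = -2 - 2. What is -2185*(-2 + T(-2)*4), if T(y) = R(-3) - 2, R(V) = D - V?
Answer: 205390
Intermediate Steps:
D = -24 (D = 6*(-2 - 2) = 6*(-4) = -24)
R(V) = -24 - V
T(y) = -23 (T(y) = (-24 - 1*(-3)) - 2 = (-24 + 3) - 2 = -21 - 2 = -23)
-2185*(-2 + T(-2)*4) = -2185*(-2 - 23*4) = -2185*(-2 - 92) = -2185*(-94) = 205390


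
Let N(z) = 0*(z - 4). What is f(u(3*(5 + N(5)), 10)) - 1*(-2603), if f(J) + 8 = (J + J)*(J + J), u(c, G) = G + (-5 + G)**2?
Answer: 7495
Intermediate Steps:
N(z) = 0 (N(z) = 0*(-4 + z) = 0)
f(J) = -8 + 4*J**2 (f(J) = -8 + (J + J)*(J + J) = -8 + (2*J)*(2*J) = -8 + 4*J**2)
f(u(3*(5 + N(5)), 10)) - 1*(-2603) = (-8 + 4*(10 + (-5 + 10)**2)**2) - 1*(-2603) = (-8 + 4*(10 + 5**2)**2) + 2603 = (-8 + 4*(10 + 25)**2) + 2603 = (-8 + 4*35**2) + 2603 = (-8 + 4*1225) + 2603 = (-8 + 4900) + 2603 = 4892 + 2603 = 7495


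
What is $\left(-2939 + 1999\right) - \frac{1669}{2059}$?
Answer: $- \frac{1937129}{2059} \approx -940.81$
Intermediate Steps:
$\left(-2939 + 1999\right) - \frac{1669}{2059} = -940 - \frac{1669}{2059} = - \frac{1937129}{2059}$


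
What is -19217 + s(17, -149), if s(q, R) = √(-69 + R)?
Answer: -19217 + I*√218 ≈ -19217.0 + 14.765*I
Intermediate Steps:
-19217 + s(17, -149) = -19217 + √(-69 - 149) = -19217 + √(-218) = -19217 + I*√218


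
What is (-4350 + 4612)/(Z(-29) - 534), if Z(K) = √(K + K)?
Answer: -69954/142607 - 131*I*√58/142607 ≈ -0.49054 - 0.0069959*I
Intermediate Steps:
Z(K) = √2*√K (Z(K) = √(2*K) = √2*√K)
(-4350 + 4612)/(Z(-29) - 534) = (-4350 + 4612)/(√2*√(-29) - 534) = 262/(√2*(I*√29) - 534) = 262/(I*√58 - 534) = 262/(-534 + I*√58)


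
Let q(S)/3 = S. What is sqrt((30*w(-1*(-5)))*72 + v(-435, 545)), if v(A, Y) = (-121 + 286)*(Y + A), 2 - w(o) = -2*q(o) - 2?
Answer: sqrt(91590) ≈ 302.64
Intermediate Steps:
q(S) = 3*S
w(o) = 4 + 6*o (w(o) = 2 - (-6*o - 2) = 2 - (-2 - 6*o) = 2 + (2 + 6*o) = 4 + 6*o)
v(A, Y) = 165*A + 165*Y (v(A, Y) = 165*(A + Y) = 165*A + 165*Y)
sqrt((30*w(-1*(-5)))*72 + v(-435, 545)) = sqrt((30*(4 + 6*(-1*(-5))))*72 + (165*(-435) + 165*545)) = sqrt((30*(4 + 6*5))*72 + (-71775 + 89925)) = sqrt((30*(4 + 30))*72 + 18150) = sqrt((30*34)*72 + 18150) = sqrt(1020*72 + 18150) = sqrt(73440 + 18150) = sqrt(91590)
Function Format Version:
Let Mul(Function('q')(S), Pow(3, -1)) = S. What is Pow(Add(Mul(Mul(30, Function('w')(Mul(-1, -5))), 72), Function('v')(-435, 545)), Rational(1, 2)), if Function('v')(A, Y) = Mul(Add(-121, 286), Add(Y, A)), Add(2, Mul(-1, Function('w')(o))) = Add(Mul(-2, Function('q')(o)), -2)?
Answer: Pow(91590, Rational(1, 2)) ≈ 302.64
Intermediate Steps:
Function('q')(S) = Mul(3, S)
Function('w')(o) = Add(4, Mul(6, o)) (Function('w')(o) = Add(2, Mul(-1, Add(Mul(-2, Mul(3, o)), -2))) = Add(2, Mul(-1, Add(Mul(-6, o), -2))) = Add(2, Mul(-1, Add(-2, Mul(-6, o)))) = Add(2, Add(2, Mul(6, o))) = Add(4, Mul(6, o)))
Function('v')(A, Y) = Add(Mul(165, A), Mul(165, Y)) (Function('v')(A, Y) = Mul(165, Add(A, Y)) = Add(Mul(165, A), Mul(165, Y)))
Pow(Add(Mul(Mul(30, Function('w')(Mul(-1, -5))), 72), Function('v')(-435, 545)), Rational(1, 2)) = Pow(Add(Mul(Mul(30, Add(4, Mul(6, Mul(-1, -5)))), 72), Add(Mul(165, -435), Mul(165, 545))), Rational(1, 2)) = Pow(Add(Mul(Mul(30, Add(4, Mul(6, 5))), 72), Add(-71775, 89925)), Rational(1, 2)) = Pow(Add(Mul(Mul(30, Add(4, 30)), 72), 18150), Rational(1, 2)) = Pow(Add(Mul(Mul(30, 34), 72), 18150), Rational(1, 2)) = Pow(Add(Mul(1020, 72), 18150), Rational(1, 2)) = Pow(Add(73440, 18150), Rational(1, 2)) = Pow(91590, Rational(1, 2))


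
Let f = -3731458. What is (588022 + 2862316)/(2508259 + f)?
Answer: -3450338/1223199 ≈ -2.8208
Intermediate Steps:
(588022 + 2862316)/(2508259 + f) = (588022 + 2862316)/(2508259 - 3731458) = 3450338/(-1223199) = 3450338*(-1/1223199) = -3450338/1223199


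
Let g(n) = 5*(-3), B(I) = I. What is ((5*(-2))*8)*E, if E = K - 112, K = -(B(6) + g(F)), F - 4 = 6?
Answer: 8240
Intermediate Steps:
F = 10 (F = 4 + 6 = 10)
g(n) = -15
K = 9 (K = -(6 - 15) = -1*(-9) = 9)
E = -103 (E = 9 - 112 = -103)
((5*(-2))*8)*E = ((5*(-2))*8)*(-103) = -10*8*(-103) = -80*(-103) = 8240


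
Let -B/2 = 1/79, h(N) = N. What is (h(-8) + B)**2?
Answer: 401956/6241 ≈ 64.406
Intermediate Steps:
B = -2/79 ≈ -0.025316
(h(-8) + B)**2 = (-8 - 2/79)**2 = (-634/79)**2 = 401956/6241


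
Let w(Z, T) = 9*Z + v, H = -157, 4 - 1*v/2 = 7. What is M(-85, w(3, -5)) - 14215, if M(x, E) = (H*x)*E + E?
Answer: 266051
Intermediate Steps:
v = -6 (v = 8 - 2*7 = 8 - 14 = -6)
w(Z, T) = -6 + 9*Z (w(Z, T) = 9*Z - 6 = -6 + 9*Z)
M(x, E) = E - 157*E*x (M(x, E) = (-157*x)*E + E = -157*E*x + E = E - 157*E*x)
M(-85, w(3, -5)) - 14215 = (-6 + 9*3)*(1 - 157*(-85)) - 14215 = (-6 + 27)*(1 + 13345) - 14215 = 21*13346 - 14215 = 280266 - 14215 = 266051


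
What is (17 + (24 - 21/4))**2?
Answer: 20449/16 ≈ 1278.1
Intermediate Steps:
(17 + (24 - 21/4))**2 = (17 + 75/4)**2 = (143/4)**2 = 20449/16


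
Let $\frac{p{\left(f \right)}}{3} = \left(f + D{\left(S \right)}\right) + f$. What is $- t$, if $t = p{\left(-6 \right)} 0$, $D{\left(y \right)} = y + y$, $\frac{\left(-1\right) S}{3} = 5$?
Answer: $0$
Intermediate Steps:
$S = -15$ ($S = \left(-3\right) 5 = -15$)
$D{\left(y \right)} = 2 y$
$p{\left(f \right)} = -90 + 6 f$ ($p{\left(f \right)} = 3 \left(\left(f + 2 \left(-15\right)\right) + f\right) = 3 \left(\left(f - 30\right) + f\right) = 3 \left(\left(-30 + f\right) + f\right) = 3 \left(-30 + 2 f\right) = -90 + 6 f$)
$t = 0$ ($t = \left(-90 + 6 \left(-6\right)\right) 0 = \left(-90 - 36\right) 0 = \left(-126\right) 0 = 0$)
$- t = \left(-1\right) 0 = 0$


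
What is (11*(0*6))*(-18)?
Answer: 0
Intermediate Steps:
(11*(0*6))*(-18) = (11*0)*(-18) = 0*(-18) = 0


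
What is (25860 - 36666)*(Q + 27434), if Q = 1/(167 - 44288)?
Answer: -4359916677826/14707 ≈ -2.9645e+8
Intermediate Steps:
Q = -1/44121 (Q = 1/(-44121) = -1/44121 ≈ -2.2665e-5)
(25860 - 36666)*(Q + 27434) = (25860 - 36666)*(-1/44121 + 27434) = -10806*1210415513/44121 = -4359916677826/14707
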